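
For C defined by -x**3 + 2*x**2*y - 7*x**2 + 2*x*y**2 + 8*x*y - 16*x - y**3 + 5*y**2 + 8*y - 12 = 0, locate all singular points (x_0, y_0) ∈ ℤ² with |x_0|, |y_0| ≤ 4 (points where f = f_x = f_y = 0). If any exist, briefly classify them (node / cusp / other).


Singular points: {(-2, 0)}; classification: node.

Compute partial derivatives:
  f_x = -3*x**2 + 4*x*y - 14*x + 2*y**2 + 8*y - 16.
  f_y = 2*x**2 + 4*x*y + 8*x - 3*y**2 + 10*y + 8.
Scan x_0 ∈ {−4, ..., 4}. For each x_0, f_y(x_0, y) is a polynomial in y; find its integer roots y ∈ {−4, ..., 4}, then test f_x and f at those candidates.
  x = -4: f_y(-4, y) = -3*y**2 - 6*y + 8; no integer root y with |y| ≤ 4.
  x = -3: f_y(-3, y) = -3*y**2 - 2*y + 2; no integer root y with |y| ≤ 4.
  x = -2: f_y(-2, y) = -3*y**2 + 2*y; vanishes at y ∈ {0}. (-2, 0): f_x = 0, f = 0 — SINGULAR.
  x = -1: f_y(-1, y) = -3*y**2 + 6*y + 2; no integer root y with |y| ≤ 4.
  x = 0: f_y(0, y) = -3*y**2 + 10*y + 8; vanishes at y ∈ {4}. (0, 4): f_x = 48 ≠ 0.
  x = 1: f_y(1, y) = -3*y**2 + 14*y + 18; no integer root y with |y| ≤ 4.
  x = 2: f_y(2, y) = -3*y**2 + 18*y + 32; no integer root y with |y| ≤ 4.
  x = 3: f_y(3, y) = -3*y**2 + 22*y + 50; no integer root y with |y| ≤ 4.
  x = 4: f_y(4, y) = -3*y**2 + 26*y + 72; no integer root y with |y| ≤ 4.
Only singular point on the grid: (-2, 0).
Classify: substitute x = -2 + u, y = 0 + v and expand: f = -u**3 + 2*u**2*v - u**2 + 2*u*v**2 - v**3 + v**2.
No constant or linear terms (consistent with a singular point). Quadratic part: -u**2 + v**2. Cubic part: -u**3 + 2*u**2*v + 2*u*v**2 - v**3.
The quadratic part v**2 - u**2 = (v − u)(v + u) splits into two distinct linear factors, so there are two distinct tangent lines y − 0 = ±(x − -2) — this is a node (ordinary double point).
Classification: node.


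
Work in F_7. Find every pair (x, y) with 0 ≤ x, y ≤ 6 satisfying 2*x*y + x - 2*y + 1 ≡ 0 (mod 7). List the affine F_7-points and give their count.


Affine F_7-points: {(0, 4), (2, 2), (3, 6), (4, 5), (5, 1), (6, 0)}; count = 6.

For each of the 49 pairs (x, y) ∈ F_7², evaluate f(x, y) mod 7. Record the zeros.
  x = 0: [0↦1, 1↦6, 2↦4, 3↦2, 4↦0, 5↦5, 6↦3]  zeros at y ∈ {4}
  x = 1: [0↦2, 1↦2, 2↦2, 3↦2, 4↦2, 5↦2, 6↦2]  zeros at y ∈ ∅
  x = 2: [0↦3, 1↦5, 2↦0, 3↦2, 4↦4, 5↦6, 6↦1]  zeros at y ∈ {2}
  x = 3: [0↦4, 1↦1, 2↦5, 3↦2, 4↦6, 5↦3, 6↦0]  zeros at y ∈ {6}
  x = 4: [0↦5, 1↦4, 2↦3, 3↦2, 4↦1, 5↦0, 6↦6]  zeros at y ∈ {5}
  x = 5: [0↦6, 1↦0, 2↦1, 3↦2, 4↦3, 5↦4, 6↦5]  zeros at y ∈ {1}
  x = 6: [0↦0, 1↦3, 2↦6, 3↦2, 4↦5, 5↦1, 6↦4]  zeros at y ∈ {0}
Collecting zeros: affine points = {(0, 4), (2, 2), (3, 6), (4, 5), (5, 1), (6, 0)}.
Total count |C(F_7)_aff| = 6.


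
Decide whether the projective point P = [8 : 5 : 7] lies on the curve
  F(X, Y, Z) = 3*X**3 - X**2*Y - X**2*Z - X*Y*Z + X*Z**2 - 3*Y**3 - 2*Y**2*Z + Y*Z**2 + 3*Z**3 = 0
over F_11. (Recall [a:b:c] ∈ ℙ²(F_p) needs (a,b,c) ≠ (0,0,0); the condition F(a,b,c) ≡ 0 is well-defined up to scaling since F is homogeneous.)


F(8,5,7) ≡ 10 (mod 11); P is NOT on the curve.

Evaluate F(8, 5, 7) term-by-term (mod 11).
  3*X**3 ↦ 3·512·1·1 = 1536
  -X**2*Y ↦ -1·64·5·1 = -320
  -X**2*Z ↦ -1·64·1·7 = -448
  -X*Y*Z ↦ -1·8·5·7 = -280
  X*Z**2 ↦ 1·8·1·49 = 392
  -3*Y**3 ↦ -3·1·125·1 = -375
  -2*Y**2*Z ↦ -2·1·25·7 = -350
  Y*Z**2 ↦ 1·1·5·49 = 245
  3*Z**3 ↦ 3·1·1·343 = 1029
Sum: F(8, 5, 7) = (1536) + (-320) + (-448) + (-280) + (392) + (-375) + (-350) + (245) + (1029) = 1429.
Reducing mod 11: 1429 ≡ 10 (mod 11).
Since F(a, b, c) ≡ 10 ≠ 0 (mod 11), P does NOT lie on the curve.


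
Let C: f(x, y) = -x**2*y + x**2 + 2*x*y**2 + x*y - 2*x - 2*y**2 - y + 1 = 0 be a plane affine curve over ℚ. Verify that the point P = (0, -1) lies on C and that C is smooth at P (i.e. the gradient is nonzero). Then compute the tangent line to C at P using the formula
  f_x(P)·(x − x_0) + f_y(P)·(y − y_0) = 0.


Tangent line at P: -x + 3*y + 3 = 0.

Step 1: f(0, -1) = 0, so P lies on C.
Step 2: partial derivatives
  f_x(x, y) = -2*x*y + 2*x + 2*y**2 + y - 2, f_y(x, y) = -x**2 + 4*x*y + x - 4*y - 1.
  f_x(P) = -1, f_y(P) = 3 (gradient nonzero, so P is smooth).
Step 3: tangent line at P: -1·(x − 0) + 3·(y − -1) = 0.
Expanding: -x + 3*y + 3 = 0.


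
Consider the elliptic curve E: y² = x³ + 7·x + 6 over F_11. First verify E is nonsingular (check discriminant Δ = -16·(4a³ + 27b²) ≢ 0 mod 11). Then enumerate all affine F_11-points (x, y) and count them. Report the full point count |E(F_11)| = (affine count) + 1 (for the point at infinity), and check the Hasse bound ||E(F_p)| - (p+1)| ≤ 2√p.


Affine points = {(1, 5), (1, 6), (5, 1), (5, 10), (6, 0), (10, 3), (10, 8)}; affine count = 7; |E(F_11)| = 8.

Discriminant check: Δ ∝ 4a³ + 27b² = 4·7³ + 27·6² = 4·343 + 27·36 ≡ 1 (mod 11). Nonzero ⇒ E is nonsingular.
For each x ∈ F_11, compute rhs = x³ + 7·x + 6 mod 11, then count y ∈ F_11 with y² ≡ rhs.
  x = 0: rhs = 6, matching y values: none (0 points).
  x = 1: rhs = 3, matching y values: 5, 6 (2 points).
  x = 2: rhs = 6, matching y values: none (0 points).
  x = 3: rhs = 10, matching y values: none (0 points).
  x = 4: rhs = 10, matching y values: none (0 points).
  x = 5: rhs = 1, matching y values: 1, 10 (2 points).
  x = 6: rhs = 0, matching y values: 0 (1 points).
  x = 7: rhs = 2, matching y values: none (0 points).
  x = 8: rhs = 2, matching y values: none (0 points).
  x = 9: rhs = 6, matching y values: none (0 points).
  x = 10: rhs = 9, matching y values: 3, 8 (2 points).
Total affine count: 7.
Full point count |E(F_11)| = 7 + 1 = 8.
Hasse bound: |8 − (11+1)| = |-4| = 4 ≤ 2√11 ≈ 6.6332 ✓.


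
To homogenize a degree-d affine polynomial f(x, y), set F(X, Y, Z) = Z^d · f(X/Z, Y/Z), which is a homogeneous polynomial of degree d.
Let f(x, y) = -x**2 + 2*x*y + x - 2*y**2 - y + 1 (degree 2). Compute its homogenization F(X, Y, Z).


F(X, Y, Z) = -X**2 + 2*X*Y + X*Z - 2*Y**2 - Y*Z + Z**2

deg(f) = 2.
Substitute x = X/Z, y = Y/Z into f, then multiply by Z^2.
  monomial -1·x^2·y^0 ↦ -1·X^2·Y^0·Z^0.
  monomial 2·x^1·y^1 ↦ 2·X^1·Y^1·Z^0.
  monomial 1·x^1·y^0 ↦ 1·X^1·Y^0·Z^1.
  monomial -2·x^0·y^2 ↦ -2·X^0·Y^2·Z^0.
  monomial -1·x^0·y^1 ↦ -1·X^0·Y^1·Z^1.
  monomial 1·x^0·y^0 ↦ 1·X^0·Y^0·Z^2.
Collecting: F(X, Y, Z) = -X**2 + 2*X*Y + X*Z - 2*Y**2 - Y*Z + Z**2.


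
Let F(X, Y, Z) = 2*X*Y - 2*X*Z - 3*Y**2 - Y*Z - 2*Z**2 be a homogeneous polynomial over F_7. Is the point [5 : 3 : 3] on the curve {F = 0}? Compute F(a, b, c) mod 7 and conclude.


F(5,3,3) ≡ 2 (mod 7); P is NOT on the curve.

Evaluate F(5, 3, 3) term-by-term (mod 7).
  2*X*Y ↦ 2·5·3·1 = 30
  -2*X*Z ↦ -2·5·1·3 = -30
  -3*Y**2 ↦ -3·1·9·1 = -27
  -Y*Z ↦ -1·1·3·3 = -9
  -2*Z**2 ↦ -2·1·1·9 = -18
Sum: F(5, 3, 3) = (30) + (-30) + (-27) + (-9) + (-18) = -54.
Reducing mod 7: -54 ≡ 2 (mod 7).
Since F(a, b, c) ≡ 2 ≠ 0 (mod 7), P does NOT lie on the curve.


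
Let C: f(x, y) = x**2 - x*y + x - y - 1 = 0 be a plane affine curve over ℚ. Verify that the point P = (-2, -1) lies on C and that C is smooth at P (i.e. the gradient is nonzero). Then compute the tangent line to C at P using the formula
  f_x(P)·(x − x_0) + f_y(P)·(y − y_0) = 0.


Tangent line at P: -2*x + y - 3 = 0.

Step 1: f(-2, -1) = 0, so P lies on C.
Step 2: partial derivatives
  f_x(x, y) = 2*x - y + 1, f_y(x, y) = -x - 1.
  f_x(P) = -2, f_y(P) = 1 (gradient nonzero, so P is smooth).
Step 3: tangent line at P: -2·(x − -2) + 1·(y − -1) = 0.
Expanding: -2*x + y - 3 = 0.


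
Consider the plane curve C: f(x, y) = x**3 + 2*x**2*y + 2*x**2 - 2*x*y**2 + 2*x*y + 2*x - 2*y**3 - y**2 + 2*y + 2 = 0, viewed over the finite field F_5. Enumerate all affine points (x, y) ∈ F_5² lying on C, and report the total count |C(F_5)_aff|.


Affine F_5-points: {(0, 3), (1, 4), (2, 3), (2, 4), (3, 1)}; count = 5.

For each of the 25 pairs (x, y) ∈ F_5², evaluate f(x, y) mod 5. Record the zeros.
  x = 0: [0↦2, 1↦1, 2↦1, 3↦0, 4↦1]  zeros at y ∈ {3}
  x = 1: [0↦2, 1↦3, 2↦1, 3↦4, 4↦0]  zeros at y ∈ {4}
  x = 2: [0↦2, 1↦4, 2↦4, 3↦0, 4↦0]  zeros at y ∈ {3, 4}
  x = 3: [0↦3, 1↦0, 2↦1, 3↦4, 4↦2]  zeros at y ∈ {1}
  x = 4: [0↦1, 1↦2, 2↦3, 3↦2, 4↦2]  zeros at y ∈ ∅
Collecting zeros: affine points = {(0, 3), (1, 4), (2, 3), (2, 4), (3, 1)}.
Total count |C(F_5)_aff| = 5.


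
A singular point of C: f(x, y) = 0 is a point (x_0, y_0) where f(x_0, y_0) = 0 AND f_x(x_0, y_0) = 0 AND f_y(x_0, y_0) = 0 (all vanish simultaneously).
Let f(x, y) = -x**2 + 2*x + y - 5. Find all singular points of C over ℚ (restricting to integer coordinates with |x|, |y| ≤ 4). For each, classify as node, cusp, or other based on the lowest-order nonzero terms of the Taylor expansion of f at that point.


No singular points in the scanned grid; C is smooth there.

Compute partial derivatives:
  f_x = 2 - 2*x.
  f_y = 1.
f_y = 1 is a nonzero constant, so f_y never vanishes: no point (x, y) can satisfy f = f_x = f_y = 0. In particular no (x, y) ∈ {−4, ..., 4}² is singular; the curve is smooth.


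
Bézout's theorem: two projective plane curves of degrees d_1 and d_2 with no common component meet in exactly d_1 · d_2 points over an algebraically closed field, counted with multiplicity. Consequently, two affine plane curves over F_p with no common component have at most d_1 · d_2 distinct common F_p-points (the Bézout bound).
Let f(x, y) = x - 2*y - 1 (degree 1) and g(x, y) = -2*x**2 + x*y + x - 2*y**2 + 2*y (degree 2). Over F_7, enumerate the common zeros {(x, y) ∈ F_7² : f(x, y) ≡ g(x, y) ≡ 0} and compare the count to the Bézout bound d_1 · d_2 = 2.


Common zeros: ∅; count = 0; Bézout bound = 2.

deg(f) = 1, deg(g) = 2, so Bézout bound = 2.
Scan x ∈ F_7. For each x, list the y ∈ F_7 with f(x, y) ≡ 0 and those with g(x, y) ≡ 0 (mod 7); the common zeros in that column are the intersection.
  x = 0: f ≡ 0 at y ∈ {3}; g ≡ 0 at y ∈ {0, 1}; common: ∅.
  x = 1: f ≡ 0 at y ∈ {0}; g ≡ 0 at y ∈ {1, 4}; common: ∅.
  x = 2: f ≡ 0 at y ∈ {4}; g ≡ 0 at y ∈ ∅; common: ∅.
  x = 3: f ≡ 0 at y ∈ {1}; g ≡ 0 at y ∈ ∅; common: ∅.
  x = 4: f ≡ 0 at y ∈ {5}; g ≡ 0 at y ∈ {0, 3}; common: ∅.
  x = 5: f ≡ 0 at y ∈ {2}; g ≡ 0 at y ∈ {3, 4}; common: ∅.
  x = 6: f ≡ 0 at y ∈ {6}; g ≡ 0 at y ∈ ∅; common: ∅.
Collecting: common zeros = ∅, so the count is 0.
Comparison with the Bézout bound: 0 ≤ 2 = deg(f)·deg(g), as expected for curves with no common component (the affine F_7-count falls short of the bound because intersections may lie at infinity, over extension fields, or carry multiplicity).


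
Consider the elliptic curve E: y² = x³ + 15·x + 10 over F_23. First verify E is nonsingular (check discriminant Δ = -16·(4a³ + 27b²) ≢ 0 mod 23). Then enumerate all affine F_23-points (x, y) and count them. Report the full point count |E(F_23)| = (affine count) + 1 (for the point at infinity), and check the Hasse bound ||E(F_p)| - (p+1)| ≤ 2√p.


Affine points = {(1, 7), (1, 16), (2, 5), (2, 18), (3, 6), (3, 17), (5, 7), (5, 16), (9, 0), (12, 3), (12, 20), (17, 7), (17, 16), (19, 1), (19, 22), (21, 8), (21, 15)}; affine count = 17; |E(F_23)| = 18.

Discriminant check: Δ ∝ 4a³ + 27b² = 4·15³ + 27·10² = 4·3375 + 27·100 ≡ 8 (mod 23). Nonzero ⇒ E is nonsingular.
For each x ∈ F_23, compute rhs = x³ + 15·x + 10 mod 23, then count y ∈ F_23 with y² ≡ rhs.
  x = 0: rhs = 10, matching y values: none (0 points).
  x = 1: rhs = 3, matching y values: 7, 16 (2 points).
  x = 2: rhs = 2, matching y values: 5, 18 (2 points).
  x = 3: rhs = 13, matching y values: 6, 17 (2 points).
  x = 4: rhs = 19, matching y values: none (0 points).
  x = 5: rhs = 3, matching y values: 7, 16 (2 points).
  x = 6: rhs = 17, matching y values: none (0 points).
  x = 7: rhs = 21, matching y values: none (0 points).
  x = 8: rhs = 21, matching y values: none (0 points).
  x = 9: rhs = 0, matching y values: 0 (1 points).
  x = 10: rhs = 10, matching y values: none (0 points).
  x = 11: rhs = 11, matching y values: none (0 points).
  x = 12: rhs = 9, matching y values: 3, 20 (2 points).
  x = 13: rhs = 10, matching y values: none (0 points).
  x = 14: rhs = 20, matching y values: none (0 points).
  x = 15: rhs = 22, matching y values: none (0 points).
  x = 16: rhs = 22, matching y values: none (0 points).
  x = 17: rhs = 3, matching y values: 7, 16 (2 points).
  x = 18: rhs = 17, matching y values: none (0 points).
  x = 19: rhs = 1, matching y values: 1, 22 (2 points).
  x = 20: rhs = 7, matching y values: none (0 points).
  x = 21: rhs = 18, matching y values: 8, 15 (2 points).
  x = 22: rhs = 17, matching y values: none (0 points).
Total affine count: 17.
Full point count |E(F_23)| = 17 + 1 = 18.
Hasse bound: |18 − (23+1)| = |-6| = 6 ≤ 2√23 ≈ 9.5917 ✓.


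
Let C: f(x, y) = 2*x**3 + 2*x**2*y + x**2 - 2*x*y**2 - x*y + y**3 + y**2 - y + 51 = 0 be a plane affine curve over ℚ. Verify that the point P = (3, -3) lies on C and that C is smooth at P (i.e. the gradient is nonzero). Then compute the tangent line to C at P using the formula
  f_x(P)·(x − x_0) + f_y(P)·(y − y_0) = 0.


Tangent line at P: 9*x + 71*y + 186 = 0.

Step 1: f(3, -3) = 0, so P lies on C.
Step 2: partial derivatives
  f_x(x, y) = 6*x**2 + 4*x*y + 2*x - 2*y**2 - y, f_y(x, y) = 2*x**2 - 4*x*y - x + 3*y**2 + 2*y - 1.
  f_x(P) = 9, f_y(P) = 71 (gradient nonzero, so P is smooth).
Step 3: tangent line at P: 9·(x − 3) + 71·(y − -3) = 0.
Expanding: 9*x + 71*y + 186 = 0.


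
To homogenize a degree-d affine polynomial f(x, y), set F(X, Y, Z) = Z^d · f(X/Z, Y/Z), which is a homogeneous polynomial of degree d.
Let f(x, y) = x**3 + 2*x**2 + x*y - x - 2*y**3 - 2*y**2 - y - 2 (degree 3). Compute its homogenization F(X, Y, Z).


F(X, Y, Z) = X**3 + 2*X**2*Z + X*Y*Z - X*Z**2 - 2*Y**3 - 2*Y**2*Z - Y*Z**2 - 2*Z**3

deg(f) = 3.
Substitute x = X/Z, y = Y/Z into f, then multiply by Z^3.
  monomial 1·x^3·y^0 ↦ 1·X^3·Y^0·Z^0.
  monomial 2·x^2·y^0 ↦ 2·X^2·Y^0·Z^1.
  monomial 1·x^1·y^1 ↦ 1·X^1·Y^1·Z^1.
  monomial -1·x^1·y^0 ↦ -1·X^1·Y^0·Z^2.
  monomial -2·x^0·y^3 ↦ -2·X^0·Y^3·Z^0.
  monomial -2·x^0·y^2 ↦ -2·X^0·Y^2·Z^1.
  monomial -1·x^0·y^1 ↦ -1·X^0·Y^1·Z^2.
  monomial -2·x^0·y^0 ↦ -2·X^0·Y^0·Z^3.
Collecting: F(X, Y, Z) = X**3 + 2*X**2*Z + X*Y*Z - X*Z**2 - 2*Y**3 - 2*Y**2*Z - Y*Z**2 - 2*Z**3.


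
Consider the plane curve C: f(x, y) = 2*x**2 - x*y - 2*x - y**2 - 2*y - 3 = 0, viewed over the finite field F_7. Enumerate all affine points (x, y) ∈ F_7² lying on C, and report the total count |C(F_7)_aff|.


Affine F_7-points: {(1, 1), (1, 3), (4, 0), (4, 1), (5, 3), (5, 4)}; count = 6.

For each of the 49 pairs (x, y) ∈ F_7², evaluate f(x, y) mod 7. Record the zeros.
  x = 0: [0↦4, 1↦1, 2↦3, 3↦3, 4↦1, 5↦4, 6↦5]  zeros at y ∈ ∅
  x = 1: [0↦4, 1↦0, 2↦1, 3↦0, 4↦4, 5↦6, 6↦6]  zeros at y ∈ {1, 3}
  x = 2: [0↦1, 1↦3, 2↦3, 3↦1, 4↦4, 5↦5, 6↦4]  zeros at y ∈ ∅
  x = 3: [0↦2, 1↦3, 2↦2, 3↦6, 4↦1, 5↦1, 6↦6]  zeros at y ∈ ∅
  x = 4: [0↦0, 1↦0, 2↦5, 3↦1, 4↦2, 5↦1, 6↦5]  zeros at y ∈ {0, 1}
  x = 5: [0↦2, 1↦1, 2↦5, 3↦0, 4↦0, 5↦5, 6↦1]  zeros at y ∈ {3, 4}
  x = 6: [0↦1, 1↦6, 2↦2, 3↦3, 4↦2, 5↦6, 6↦1]  zeros at y ∈ ∅
Collecting zeros: affine points = {(1, 1), (1, 3), (4, 0), (4, 1), (5, 3), (5, 4)}.
Total count |C(F_7)_aff| = 6.


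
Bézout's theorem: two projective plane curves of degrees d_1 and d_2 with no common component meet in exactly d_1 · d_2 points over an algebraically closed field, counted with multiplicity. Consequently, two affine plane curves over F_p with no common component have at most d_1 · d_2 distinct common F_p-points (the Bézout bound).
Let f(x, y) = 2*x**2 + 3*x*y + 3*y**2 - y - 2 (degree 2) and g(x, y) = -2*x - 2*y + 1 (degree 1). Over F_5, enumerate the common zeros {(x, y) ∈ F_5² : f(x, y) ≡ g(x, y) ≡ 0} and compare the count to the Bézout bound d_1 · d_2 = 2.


Common zeros: ∅; count = 0; Bézout bound = 2.

deg(f) = 2, deg(g) = 1, so Bézout bound = 2.
Scan x ∈ F_5. For each x, list the y ∈ F_5 with f(x, y) ≡ 0 and those with g(x, y) ≡ 0 (mod 5); the common zeros in that column are the intersection.
  x = 0: f ≡ 0 at y ∈ {1}; g ≡ 0 at y ∈ {3}; common: ∅.
  x = 1: f ≡ 0 at y ∈ {0, 1}; g ≡ 0 at y ∈ {2}; common: ∅.
  x = 2: f ≡ 0 at y ∈ ∅; g ≡ 0 at y ∈ {1}; common: ∅.
  x = 3: f ≡ 0 at y ∈ ∅; g ≡ 0 at y ∈ {0}; common: ∅.
  x = 4: f ≡ 0 at y ∈ {0, 3}; g ≡ 0 at y ∈ {4}; common: ∅.
Collecting: common zeros = ∅, so the count is 0.
Comparison with the Bézout bound: 0 ≤ 2 = deg(f)·deg(g), as expected for curves with no common component (the affine F_5-count falls short of the bound because intersections may lie at infinity, over extension fields, or carry multiplicity).


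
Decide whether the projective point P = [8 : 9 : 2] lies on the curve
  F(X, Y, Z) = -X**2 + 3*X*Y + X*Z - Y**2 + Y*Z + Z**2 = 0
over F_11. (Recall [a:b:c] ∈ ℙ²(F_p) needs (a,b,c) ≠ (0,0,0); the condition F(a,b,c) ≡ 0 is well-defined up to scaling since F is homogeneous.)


F(8,9,2) ≡ 10 (mod 11); P is NOT on the curve.

Evaluate F(8, 9, 2) term-by-term (mod 11).
  -X**2 ↦ -1·64·1·1 = -64
  3*X*Y ↦ 3·8·9·1 = 216
  X*Z ↦ 1·8·1·2 = 16
  -Y**2 ↦ -1·1·81·1 = -81
  Y*Z ↦ 1·1·9·2 = 18
  Z**2 ↦ 1·1·1·4 = 4
Sum: F(8, 9, 2) = (-64) + (216) + (16) + (-81) + (18) + (4) = 109.
Reducing mod 11: 109 ≡ 10 (mod 11).
Since F(a, b, c) ≡ 10 ≠ 0 (mod 11), P does NOT lie on the curve.


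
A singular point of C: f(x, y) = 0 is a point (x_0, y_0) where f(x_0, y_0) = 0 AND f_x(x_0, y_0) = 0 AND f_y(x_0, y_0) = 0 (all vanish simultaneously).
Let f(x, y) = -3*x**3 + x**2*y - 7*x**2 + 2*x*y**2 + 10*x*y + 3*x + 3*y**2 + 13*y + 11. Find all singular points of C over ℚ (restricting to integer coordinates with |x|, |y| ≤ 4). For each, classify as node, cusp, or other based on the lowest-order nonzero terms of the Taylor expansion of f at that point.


Singular points: {(-1, -2)}; classification: cusp.

Compute partial derivatives:
  f_x = -9*x**2 + 2*x*y - 14*x + 2*y**2 + 10*y + 3.
  f_y = x**2 + 4*x*y + 10*x + 6*y + 13.
Scan x_0 ∈ {−4, ..., 4}. For each x_0, f_y(x_0, y) is a polynomial in y; find its integer roots y ∈ {−4, ..., 4}, then test f_x and f at those candidates.
  x = -4: f_y(-4, y) = -10*y - 11; no integer root y with |y| ≤ 4.
  x = -3: f_y(-3, y) = -6*y - 8; no integer root y with |y| ≤ 4.
  x = -2: f_y(-2, y) = -2*y - 3; no integer root y with |y| ≤ 4.
  x = -1: f_y(-1, y) = 2*y + 4; vanishes at y ∈ {-2}. (-1, -2): f_x = 0, f = 0 — SINGULAR.
  x = 0: f_y(0, y) = 6*y + 13; no integer root y with |y| ≤ 4.
  x = 1: f_y(1, y) = 10*y + 24; no integer root y with |y| ≤ 4.
  x = 2: f_y(2, y) = 14*y + 37; no integer root y with |y| ≤ 4.
  x = 3: f_y(3, y) = 18*y + 52; no integer root y with |y| ≤ 4.
  x = 4: f_y(4, y) = 22*y + 69; no integer root y with |y| ≤ 4.
Only singular point on the grid: (-1, -2).
Classify: substitute x = -1 + u, y = -2 + v and expand: f = -3*u**3 + u**2*v + 2*u*v**2 + v**2.
No constant or linear terms (consistent with a singular point). Quadratic part: v**2. Cubic part: -3*u**3 + u**2*v + 2*u*v**2.
The quadratic part v**2 is a perfect square, so there is a single (double) tangent line v = 0, i.e. y = -2. Restricting the cubic part to that line (v = 0) leaves -3*u**3 ≠ 0, so f is not divisible by v and the branch is v² ≈ 3*u**3 to lowest order — this is a cusp.
Classification: cusp.


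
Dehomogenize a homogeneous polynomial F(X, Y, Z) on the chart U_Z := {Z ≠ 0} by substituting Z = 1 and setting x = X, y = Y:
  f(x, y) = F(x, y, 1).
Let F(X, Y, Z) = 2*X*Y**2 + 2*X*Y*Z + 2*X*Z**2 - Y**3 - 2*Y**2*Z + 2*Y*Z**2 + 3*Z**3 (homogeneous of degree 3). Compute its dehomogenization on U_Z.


f(x, y) = 2*x*y**2 + 2*x*y + 2*x - y**3 - 2*y**2 + 2*y + 3

On U_Z we set Z = 1. Each monomial c·X^i·Y^j·Z^k in F becomes c·x^i·y^j·1^k = c·x^i·y^j.
Substituting Z = 1: F(X, Y, 1) = 2*x*y**2 + 2*x*y + 2*x - y**3 - 2*y**2 + 2*y + 3.
Note: deg(f) ≤ deg(F) = 3; strict inequality happens when F is divisible by Z (lost terms).


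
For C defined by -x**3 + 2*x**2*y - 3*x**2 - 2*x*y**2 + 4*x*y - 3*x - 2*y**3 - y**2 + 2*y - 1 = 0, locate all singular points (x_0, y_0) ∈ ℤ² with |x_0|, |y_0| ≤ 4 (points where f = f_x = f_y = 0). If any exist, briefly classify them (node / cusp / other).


Singular points: {(-1, 0)}; classification: cusp.

Compute partial derivatives:
  f_x = -3*x**2 + 4*x*y - 6*x - 2*y**2 + 4*y - 3.
  f_y = 2*x**2 - 4*x*y + 4*x - 6*y**2 - 2*y + 2.
Scan x_0 ∈ {−4, ..., 4}. For each x_0, f_y(x_0, y) is a polynomial in y; find its integer roots y ∈ {−4, ..., 4}, then test f_x and f at those candidates.
  x = -4: f_y(-4, y) = -6*y**2 + 14*y + 18; no integer root y with |y| ≤ 4.
  x = -3: f_y(-3, y) = -6*y**2 + 10*y + 8; no integer root y with |y| ≤ 4.
  x = -2: f_y(-2, y) = -6*y**2 + 6*y + 2; no integer root y with |y| ≤ 4.
  x = -1: f_y(-1, y) = -6*y**2 + 2*y; vanishes at y ∈ {0}. (-1, 0): f_x = 0, f = 0 — SINGULAR.
  x = 0: f_y(0, y) = -6*y**2 - 2*y + 2; no integer root y with |y| ≤ 4.
  x = 1: f_y(1, y) = -6*y**2 - 6*y + 8; no integer root y with |y| ≤ 4.
  x = 2: f_y(2, y) = -6*y**2 - 10*y + 18; no integer root y with |y| ≤ 4.
  x = 3: f_y(3, y) = -6*y**2 - 14*y + 32; no integer root y with |y| ≤ 4.
  x = 4: f_y(4, y) = -6*y**2 - 18*y + 50; no integer root y with |y| ≤ 4.
Only singular point on the grid: (-1, 0).
Classify: substitute x = -1 + u, y = 0 + v and expand: f = -u**3 + 2*u**2*v - 2*u*v**2 - 2*v**3 + v**2.
No constant or linear terms (consistent with a singular point). Quadratic part: v**2. Cubic part: -u**3 + 2*u**2*v - 2*u*v**2 - 2*v**3.
The quadratic part v**2 is a perfect square, so there is a single (double) tangent line v = 0, i.e. y = 0. Restricting the cubic part to that line (v = 0) leaves -u**3 ≠ 0, so f is not divisible by v and the branch is v² ≈ u**3 to lowest order — this is a cusp.
Classification: cusp.


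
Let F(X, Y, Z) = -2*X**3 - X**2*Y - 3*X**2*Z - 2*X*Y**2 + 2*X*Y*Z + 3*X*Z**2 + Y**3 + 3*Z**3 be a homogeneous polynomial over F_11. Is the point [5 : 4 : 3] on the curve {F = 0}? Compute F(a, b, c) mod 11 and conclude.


F(5,4,3) ≡ 6 (mod 11); P is NOT on the curve.

Evaluate F(5, 4, 3) term-by-term (mod 11).
  -2*X**3 ↦ -2·125·1·1 = -250
  -X**2*Y ↦ -1·25·4·1 = -100
  -3*X**2*Z ↦ -3·25·1·3 = -225
  -2*X*Y**2 ↦ -2·5·16·1 = -160
  2*X*Y*Z ↦ 2·5·4·3 = 120
  3*X*Z**2 ↦ 3·5·1·9 = 135
  Y**3 ↦ 1·1·64·1 = 64
  3*Z**3 ↦ 3·1·1·27 = 81
Sum: F(5, 4, 3) = (-250) + (-100) + (-225) + (-160) + (120) + (135) + (64) + (81) = -335.
Reducing mod 11: -335 ≡ 6 (mod 11).
Since F(a, b, c) ≡ 6 ≠ 0 (mod 11), P does NOT lie on the curve.


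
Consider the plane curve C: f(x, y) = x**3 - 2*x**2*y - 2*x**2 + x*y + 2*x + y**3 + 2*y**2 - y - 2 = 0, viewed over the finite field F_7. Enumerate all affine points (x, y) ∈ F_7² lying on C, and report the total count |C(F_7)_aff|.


Affine F_7-points: {(0, 1), (0, 5), (0, 6), (1, 1), (2, 4), (3, 1), (5, 2), (5, 5), (6, 0)}; count = 9.

For each of the 49 pairs (x, y) ∈ F_7², evaluate f(x, y) mod 7. Record the zeros.
  x = 0: [0↦5, 1↦0, 2↦5, 3↦5, 4↦6, 5↦0, 6↦0]  zeros at y ∈ {1, 5, 6}
  x = 1: [0↦6, 1↦0, 2↦4, 3↦3, 4↦3, 5↦3, 6↦2]  zeros at y ∈ {1}
  x = 2: [0↦2, 1↦5, 2↦4, 3↦5, 4↦0, 5↦2, 6↦3]  zeros at y ∈ {4}
  x = 3: [0↦6, 1↦0, 2↦4, 3↦3, 4↦3, 5↦3, 6↦2]  zeros at y ∈ {1}
  x = 4: [0↦3, 1↦5, 2↦3, 3↦3, 4↦4, 5↦5, 6↦5]  zeros at y ∈ ∅
  x = 5: [0↦6, 1↦5, 2↦0, 3↦4, 4↦2, 5↦0, 6↦4]  zeros at y ∈ {2, 5}
  x = 6: [0↦0, 1↦6, 2↦1, 3↦5, 4↦3, 5↦1, 6↦5]  zeros at y ∈ {0}
Collecting zeros: affine points = {(0, 1), (0, 5), (0, 6), (1, 1), (2, 4), (3, 1), (5, 2), (5, 5), (6, 0)}.
Total count |C(F_7)_aff| = 9.


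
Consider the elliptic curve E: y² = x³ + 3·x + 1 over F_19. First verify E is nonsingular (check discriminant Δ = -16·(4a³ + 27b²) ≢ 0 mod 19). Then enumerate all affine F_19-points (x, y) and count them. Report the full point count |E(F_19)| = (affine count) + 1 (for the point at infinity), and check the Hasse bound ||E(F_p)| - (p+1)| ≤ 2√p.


Affine points = {(0, 1), (0, 18), (1, 9), (1, 10), (4, 1), (4, 18), (6, 8), (6, 11), (7, 2), (7, 17), (8, 9), (8, 10), (9, 4), (9, 15), (10, 9), (10, 10), (11, 4), (11, 15), (12, 6), (12, 13), (15, 1), (15, 18), (17, 5), (17, 14), (18, 4), (18, 15)}; affine count = 26; |E(F_19)| = 27.

Discriminant check: Δ ∝ 4a³ + 27b² = 4·3³ + 27·1² = 4·27 + 27·1 ≡ 2 (mod 19). Nonzero ⇒ E is nonsingular.
For each x ∈ F_19, compute rhs = x³ + 3·x + 1 mod 19, then count y ∈ F_19 with y² ≡ rhs.
  x = 0: rhs = 1, matching y values: 1, 18 (2 points).
  x = 1: rhs = 5, matching y values: 9, 10 (2 points).
  x = 2: rhs = 15, matching y values: none (0 points).
  x = 3: rhs = 18, matching y values: none (0 points).
  x = 4: rhs = 1, matching y values: 1, 18 (2 points).
  x = 5: rhs = 8, matching y values: none (0 points).
  x = 6: rhs = 7, matching y values: 8, 11 (2 points).
  x = 7: rhs = 4, matching y values: 2, 17 (2 points).
  x = 8: rhs = 5, matching y values: 9, 10 (2 points).
  x = 9: rhs = 16, matching y values: 4, 15 (2 points).
  x = 10: rhs = 5, matching y values: 9, 10 (2 points).
  x = 11: rhs = 16, matching y values: 4, 15 (2 points).
  x = 12: rhs = 17, matching y values: 6, 13 (2 points).
  x = 13: rhs = 14, matching y values: none (0 points).
  x = 14: rhs = 13, matching y values: none (0 points).
  x = 15: rhs = 1, matching y values: 1, 18 (2 points).
  x = 16: rhs = 3, matching y values: none (0 points).
  x = 17: rhs = 6, matching y values: 5, 14 (2 points).
  x = 18: rhs = 16, matching y values: 4, 15 (2 points).
Total affine count: 26.
Full point count |E(F_19)| = 26 + 1 = 27.
Hasse bound: |27 − (19+1)| = |7| = 7 ≤ 2√19 ≈ 8.7178 ✓.


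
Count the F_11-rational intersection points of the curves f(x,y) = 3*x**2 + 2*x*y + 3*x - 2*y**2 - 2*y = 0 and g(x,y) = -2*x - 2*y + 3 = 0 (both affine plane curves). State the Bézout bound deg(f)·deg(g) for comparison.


Common zeros: {(1, 6), (2, 5)}; count = 2; Bézout bound = 2.

deg(f) = 2, deg(g) = 1, so Bézout bound = 2.
Scan x ∈ F_11. For each x, list the y ∈ F_11 with f(x, y) ≡ 0 and those with g(x, y) ≡ 0 (mod 11); the common zeros in that column are the intersection.
  x = 0: f ≡ 0 at y ∈ {0, 10}; g ≡ 0 at y ∈ {7}; common: ∅.
  x = 1: f ≡ 0 at y ∈ {5, 6}; g ≡ 0 at y ∈ {6}; common: {6}.
  x = 2: f ≡ 0 at y ∈ {5, 7}; g ≡ 0 at y ∈ {5}; common: {5}.
  x = 3: f ≡ 0 at y ∈ ∅; g ≡ 0 at y ∈ {4}; common: ∅.
  x = 4: f ≡ 0 at y ∈ ∅; g ≡ 0 at y ∈ {3}; common: ∅.
  x = 5: f ≡ 0 at y ∈ {6, 9}; g ≡ 0 at y ∈ {2}; common: ∅.
  x = 6: f ≡ 0 at y ∈ ∅; g ≡ 0 at y ∈ {1}; common: ∅.
  x = 7: f ≡ 0 at y ∈ {7, 10}; g ≡ 0 at y ∈ {0}; common: ∅.
  x = 8: f ≡ 0 at y ∈ ∅; g ≡ 0 at y ∈ {10}; common: ∅.
  x = 9: f ≡ 0 at y ∈ ∅; g ≡ 0 at y ∈ {9}; common: ∅.
  x = 10: f ≡ 0 at y ∈ {0, 9}; g ≡ 0 at y ∈ {8}; common: ∅.
Collecting: common zeros = {(1, 6), (2, 5)}, so the count is 2.
Comparison with the Bézout bound: 2 ≤ 2 = deg(f)·deg(g), as expected for curves with no common component (the bound is attained).


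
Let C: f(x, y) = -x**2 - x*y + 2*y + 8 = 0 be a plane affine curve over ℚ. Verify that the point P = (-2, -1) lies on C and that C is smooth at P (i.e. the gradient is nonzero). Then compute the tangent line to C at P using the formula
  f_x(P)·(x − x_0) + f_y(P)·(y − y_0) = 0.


Tangent line at P: 5*x + 4*y + 14 = 0.

Step 1: f(-2, -1) = 0, so P lies on C.
Step 2: partial derivatives
  f_x(x, y) = -2*x - y, f_y(x, y) = 2 - x.
  f_x(P) = 5, f_y(P) = 4 (gradient nonzero, so P is smooth).
Step 3: tangent line at P: 5·(x − -2) + 4·(y − -1) = 0.
Expanding: 5*x + 4*y + 14 = 0.


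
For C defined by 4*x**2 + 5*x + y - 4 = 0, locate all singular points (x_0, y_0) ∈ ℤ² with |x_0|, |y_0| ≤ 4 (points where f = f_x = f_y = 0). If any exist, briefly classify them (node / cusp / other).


No singular points in the scanned grid; C is smooth there.

Compute partial derivatives:
  f_x = 8*x + 5.
  f_y = 1.
f_y = 1 is a nonzero constant, so f_y never vanishes: no point (x, y) can satisfy f = f_x = f_y = 0. In particular no (x, y) ∈ {−4, ..., 4}² is singular; the curve is smooth.


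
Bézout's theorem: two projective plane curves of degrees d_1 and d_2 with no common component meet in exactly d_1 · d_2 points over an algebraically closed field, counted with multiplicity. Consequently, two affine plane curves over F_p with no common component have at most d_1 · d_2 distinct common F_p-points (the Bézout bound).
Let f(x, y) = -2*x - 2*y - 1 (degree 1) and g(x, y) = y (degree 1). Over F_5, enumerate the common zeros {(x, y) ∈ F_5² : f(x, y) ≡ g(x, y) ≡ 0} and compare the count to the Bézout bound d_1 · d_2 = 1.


Common zeros: {(2, 0)}; count = 1; Bézout bound = 1.

deg(f) = 1, deg(g) = 1, so Bézout bound = 1.
Scan x ∈ F_5. For each x, list the y ∈ F_5 with f(x, y) ≡ 0 and those with g(x, y) ≡ 0 (mod 5); the common zeros in that column are the intersection.
  x = 0: f ≡ 0 at y ∈ {2}; g ≡ 0 at y ∈ {0}; common: ∅.
  x = 1: f ≡ 0 at y ∈ {1}; g ≡ 0 at y ∈ {0}; common: ∅.
  x = 2: f ≡ 0 at y ∈ {0}; g ≡ 0 at y ∈ {0}; common: {0}.
  x = 3: f ≡ 0 at y ∈ {4}; g ≡ 0 at y ∈ {0}; common: ∅.
  x = 4: f ≡ 0 at y ∈ {3}; g ≡ 0 at y ∈ {0}; common: ∅.
Collecting: common zeros = {(2, 0)}, so the count is 1.
Comparison with the Bézout bound: 1 ≤ 1 = deg(f)·deg(g), as expected for curves with no common component (the bound is attained).


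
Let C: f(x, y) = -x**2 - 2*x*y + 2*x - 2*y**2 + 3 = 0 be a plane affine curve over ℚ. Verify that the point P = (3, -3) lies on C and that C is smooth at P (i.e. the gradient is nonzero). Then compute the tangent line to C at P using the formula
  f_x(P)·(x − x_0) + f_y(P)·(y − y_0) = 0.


Tangent line at P: 2*x + 6*y + 12 = 0.

Step 1: f(3, -3) = 0, so P lies on C.
Step 2: partial derivatives
  f_x(x, y) = -2*x - 2*y + 2, f_y(x, y) = -2*x - 4*y.
  f_x(P) = 2, f_y(P) = 6 (gradient nonzero, so P is smooth).
Step 3: tangent line at P: 2·(x − 3) + 6·(y − -3) = 0.
Expanding: 2*x + 6*y + 12 = 0.


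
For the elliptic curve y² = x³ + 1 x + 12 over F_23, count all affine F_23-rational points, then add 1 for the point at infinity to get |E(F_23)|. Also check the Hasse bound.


Affine points = {(0, 9), (0, 14), (5, 2), (5, 21), (6, 2), (6, 21), (8, 7), (8, 16), (12, 2), (12, 21), (19, 6), (19, 17), (21, 5), (21, 18)}; affine count = 14; |E(F_23)| = 15.

Discriminant check: Δ ∝ 4a³ + 27b² = 4·1³ + 27·12² = 4·1 + 27·144 ≡ 5 (mod 23). Nonzero ⇒ E is nonsingular.
For each x ∈ F_23, compute rhs = x³ + 1·x + 12 mod 23, then count y ∈ F_23 with y² ≡ rhs.
  x = 0: rhs = 12, matching y values: 9, 14 (2 points).
  x = 1: rhs = 14, matching y values: none (0 points).
  x = 2: rhs = 22, matching y values: none (0 points).
  x = 3: rhs = 19, matching y values: none (0 points).
  x = 4: rhs = 11, matching y values: none (0 points).
  x = 5: rhs = 4, matching y values: 2, 21 (2 points).
  x = 6: rhs = 4, matching y values: 2, 21 (2 points).
  x = 7: rhs = 17, matching y values: none (0 points).
  x = 8: rhs = 3, matching y values: 7, 16 (2 points).
  x = 9: rhs = 14, matching y values: none (0 points).
  x = 10: rhs = 10, matching y values: none (0 points).
  x = 11: rhs = 20, matching y values: none (0 points).
  x = 12: rhs = 4, matching y values: 2, 21 (2 points).
  x = 13: rhs = 14, matching y values: none (0 points).
  x = 14: rhs = 10, matching y values: none (0 points).
  x = 15: rhs = 21, matching y values: none (0 points).
  x = 16: rhs = 7, matching y values: none (0 points).
  x = 17: rhs = 20, matching y values: none (0 points).
  x = 18: rhs = 20, matching y values: none (0 points).
  x = 19: rhs = 13, matching y values: 6, 17 (2 points).
  x = 20: rhs = 5, matching y values: none (0 points).
  x = 21: rhs = 2, matching y values: 5, 18 (2 points).
  x = 22: rhs = 10, matching y values: none (0 points).
Total affine count: 14.
Full point count |E(F_23)| = 14 + 1 = 15.
Hasse bound: |15 − (23+1)| = |-9| = 9 ≤ 2√23 ≈ 9.5917 ✓.


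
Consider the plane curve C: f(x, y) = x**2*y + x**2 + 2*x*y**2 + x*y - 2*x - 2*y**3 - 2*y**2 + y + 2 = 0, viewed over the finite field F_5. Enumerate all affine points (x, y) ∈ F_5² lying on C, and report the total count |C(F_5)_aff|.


Affine F_5-points: {(0, 2), (1, 4), (3, 0), (3, 1), (4, 0), (4, 1), (4, 2)}; count = 7.

For each of the 25 pairs (x, y) ∈ F_5², evaluate f(x, y) mod 5. Record the zeros.
  x = 0: [0↦2, 1↦4, 2↦0, 3↦3, 4↦1]  zeros at y ∈ {2}
  x = 1: [0↦1, 1↦2, 2↦1, 3↦1, 4↦0]  zeros at y ∈ {4}
  x = 2: [0↦2, 1↦4, 2↦3, 3↦2, 4↦4]  zeros at y ∈ ∅
  x = 3: [0↦0, 1↦0, 2↦1, 3↦1, 4↦3]  zeros at y ∈ {0, 1}
  x = 4: [0↦0, 1↦0, 2↦0, 3↦3, 4↦2]  zeros at y ∈ {0, 1, 2}
Collecting zeros: affine points = {(0, 2), (1, 4), (3, 0), (3, 1), (4, 0), (4, 1), (4, 2)}.
Total count |C(F_5)_aff| = 7.


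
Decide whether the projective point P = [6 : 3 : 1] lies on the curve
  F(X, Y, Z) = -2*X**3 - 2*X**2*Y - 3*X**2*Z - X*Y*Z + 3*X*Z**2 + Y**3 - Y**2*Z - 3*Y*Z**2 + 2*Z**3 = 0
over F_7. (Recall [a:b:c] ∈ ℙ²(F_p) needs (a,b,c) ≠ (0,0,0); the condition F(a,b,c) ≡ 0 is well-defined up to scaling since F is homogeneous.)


F(6,3,1) ≡ 4 (mod 7); P is NOT on the curve.

Evaluate F(6, 3, 1) term-by-term (mod 7).
  -2*X**3 ↦ -2·216·1·1 = -432
  -2*X**2*Y ↦ -2·36·3·1 = -216
  -3*X**2*Z ↦ -3·36·1·1 = -108
  -X*Y*Z ↦ -1·6·3·1 = -18
  3*X*Z**2 ↦ 3·6·1·1 = 18
  Y**3 ↦ 1·1·27·1 = 27
  -Y**2*Z ↦ -1·1·9·1 = -9
  -3*Y*Z**2 ↦ -3·1·3·1 = -9
  2*Z**3 ↦ 2·1·1·1 = 2
Sum: F(6, 3, 1) = (-432) + (-216) + (-108) + (-18) + (18) + (27) + (-9) + (-9) + (2) = -745.
Reducing mod 7: -745 ≡ 4 (mod 7).
Since F(a, b, c) ≡ 4 ≠ 0 (mod 7), P does NOT lie on the curve.


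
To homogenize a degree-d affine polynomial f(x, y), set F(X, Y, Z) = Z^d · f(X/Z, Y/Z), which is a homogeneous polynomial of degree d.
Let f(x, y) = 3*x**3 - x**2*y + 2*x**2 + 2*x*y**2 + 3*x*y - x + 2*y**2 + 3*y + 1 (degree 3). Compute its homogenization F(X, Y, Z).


F(X, Y, Z) = 3*X**3 - X**2*Y + 2*X**2*Z + 2*X*Y**2 + 3*X*Y*Z - X*Z**2 + 2*Y**2*Z + 3*Y*Z**2 + Z**3

deg(f) = 3.
Substitute x = X/Z, y = Y/Z into f, then multiply by Z^3.
  monomial 3·x^3·y^0 ↦ 3·X^3·Y^0·Z^0.
  monomial -1·x^2·y^1 ↦ -1·X^2·Y^1·Z^0.
  monomial 2·x^2·y^0 ↦ 2·X^2·Y^0·Z^1.
  monomial 2·x^1·y^2 ↦ 2·X^1·Y^2·Z^0.
  monomial 3·x^1·y^1 ↦ 3·X^1·Y^1·Z^1.
  monomial -1·x^1·y^0 ↦ -1·X^1·Y^0·Z^2.
  monomial 2·x^0·y^2 ↦ 2·X^0·Y^2·Z^1.
  monomial 3·x^0·y^1 ↦ 3·X^0·Y^1·Z^2.
  monomial 1·x^0·y^0 ↦ 1·X^0·Y^0·Z^3.
Collecting: F(X, Y, Z) = 3*X**3 - X**2*Y + 2*X**2*Z + 2*X*Y**2 + 3*X*Y*Z - X*Z**2 + 2*Y**2*Z + 3*Y*Z**2 + Z**3.


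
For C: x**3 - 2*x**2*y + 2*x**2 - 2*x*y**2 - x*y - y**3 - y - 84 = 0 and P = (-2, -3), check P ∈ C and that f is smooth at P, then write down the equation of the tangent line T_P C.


Tangent line at P: -35*x - 58*y - 244 = 0.

Step 1: f(-2, -3) = 0, so P lies on C.
Step 2: partial derivatives
  f_x(x, y) = 3*x**2 - 4*x*y + 4*x - 2*y**2 - y, f_y(x, y) = -2*x**2 - 4*x*y - x - 3*y**2 - 1.
  f_x(P) = -35, f_y(P) = -58 (gradient nonzero, so P is smooth).
Step 3: tangent line at P: -35·(x − -2) + -58·(y − -3) = 0.
Expanding: -35*x - 58*y - 244 = 0.


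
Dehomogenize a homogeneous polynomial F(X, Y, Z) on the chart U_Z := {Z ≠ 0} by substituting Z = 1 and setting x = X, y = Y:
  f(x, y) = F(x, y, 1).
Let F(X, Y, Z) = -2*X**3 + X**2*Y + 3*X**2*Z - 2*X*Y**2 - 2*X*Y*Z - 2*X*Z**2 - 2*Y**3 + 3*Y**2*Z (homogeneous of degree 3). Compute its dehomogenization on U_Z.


f(x, y) = -2*x**3 + x**2*y + 3*x**2 - 2*x*y**2 - 2*x*y - 2*x - 2*y**3 + 3*y**2

On U_Z we set Z = 1. Each monomial c·X^i·Y^j·Z^k in F becomes c·x^i·y^j·1^k = c·x^i·y^j.
Substituting Z = 1: F(X, Y, 1) = -2*x**3 + x**2*y + 3*x**2 - 2*x*y**2 - 2*x*y - 2*x - 2*y**3 + 3*y**2.
Note: deg(f) ≤ deg(F) = 3; strict inequality happens when F is divisible by Z (lost terms).


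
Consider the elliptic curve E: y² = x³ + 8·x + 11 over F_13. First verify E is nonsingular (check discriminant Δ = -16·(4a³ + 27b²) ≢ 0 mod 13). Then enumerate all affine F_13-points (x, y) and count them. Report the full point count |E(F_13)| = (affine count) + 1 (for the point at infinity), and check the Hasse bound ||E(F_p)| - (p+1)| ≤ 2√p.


Affine points = {(2, 3), (2, 10), (3, 6), (3, 7), (4, 4), (4, 9), (10, 5), (10, 8), (11, 0)}; affine count = 9; |E(F_13)| = 10.

Discriminant check: Δ ∝ 4a³ + 27b² = 4·8³ + 27·11² = 4·512 + 27·121 ≡ 11 (mod 13). Nonzero ⇒ E is nonsingular.
For each x ∈ F_13, compute rhs = x³ + 8·x + 11 mod 13, then count y ∈ F_13 with y² ≡ rhs.
  x = 0: rhs = 11, matching y values: none (0 points).
  x = 1: rhs = 7, matching y values: none (0 points).
  x = 2: rhs = 9, matching y values: 3, 10 (2 points).
  x = 3: rhs = 10, matching y values: 6, 7 (2 points).
  x = 4: rhs = 3, matching y values: 4, 9 (2 points).
  x = 5: rhs = 7, matching y values: none (0 points).
  x = 6: rhs = 2, matching y values: none (0 points).
  x = 7: rhs = 7, matching y values: none (0 points).
  x = 8: rhs = 2, matching y values: none (0 points).
  x = 9: rhs = 6, matching y values: none (0 points).
  x = 10: rhs = 12, matching y values: 5, 8 (2 points).
  x = 11: rhs = 0, matching y values: 0 (1 points).
  x = 12: rhs = 2, matching y values: none (0 points).
Total affine count: 9.
Full point count |E(F_13)| = 9 + 1 = 10.
Hasse bound: |10 − (13+1)| = |-4| = 4 ≤ 2√13 ≈ 7.2111 ✓.


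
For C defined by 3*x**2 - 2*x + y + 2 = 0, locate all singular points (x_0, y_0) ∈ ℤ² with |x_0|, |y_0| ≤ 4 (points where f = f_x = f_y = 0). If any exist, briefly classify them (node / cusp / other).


No singular points in the scanned grid; C is smooth there.

Compute partial derivatives:
  f_x = 6*x - 2.
  f_y = 1.
f_y = 1 is a nonzero constant, so f_y never vanishes: no point (x, y) can satisfy f = f_x = f_y = 0. In particular no (x, y) ∈ {−4, ..., 4}² is singular; the curve is smooth.


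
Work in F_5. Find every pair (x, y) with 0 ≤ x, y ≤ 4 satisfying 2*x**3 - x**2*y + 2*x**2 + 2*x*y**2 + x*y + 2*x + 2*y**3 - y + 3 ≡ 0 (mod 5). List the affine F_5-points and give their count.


Affine F_5-points: {(1, 4), (4, 4)}; count = 2.

For each of the 25 pairs (x, y) ∈ F_5², evaluate f(x, y) mod 5. Record the zeros.
  x = 0: [0↦3, 1↦4, 2↦2, 3↦4, 4↦2]  zeros at y ∈ ∅
  x = 1: [0↦4, 1↦2, 2↦1, 3↦3, 4↦0]  zeros at y ∈ {4}
  x = 2: [0↦1, 1↦4, 2↦2, 3↦2, 4↦1]  zeros at y ∈ ∅
  x = 3: [0↦1, 1↦2, 2↦2, 3↦3, 4↦2]  zeros at y ∈ ∅
  x = 4: [0↦1, 1↦3, 2↦3, 3↦3, 4↦0]  zeros at y ∈ {4}
Collecting zeros: affine points = {(1, 4), (4, 4)}.
Total count |C(F_5)_aff| = 2.


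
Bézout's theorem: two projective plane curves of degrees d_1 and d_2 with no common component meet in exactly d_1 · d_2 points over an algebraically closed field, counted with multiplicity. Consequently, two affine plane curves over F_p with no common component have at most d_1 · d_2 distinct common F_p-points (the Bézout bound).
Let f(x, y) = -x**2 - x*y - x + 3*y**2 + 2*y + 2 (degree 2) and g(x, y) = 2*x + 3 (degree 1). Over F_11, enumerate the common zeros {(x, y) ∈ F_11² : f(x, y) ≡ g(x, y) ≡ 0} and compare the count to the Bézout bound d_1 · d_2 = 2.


Common zeros: {(4, 4)}; count = 1; Bézout bound = 2.

deg(f) = 2, deg(g) = 1, so Bézout bound = 2.
Scan x ∈ F_11. For each x, list the y ∈ F_11 with f(x, y) ≡ 0 and those with g(x, y) ≡ 0 (mod 11); the common zeros in that column are the intersection.
  x = 0: f ≡ 0 at y ∈ ∅; g ≡ 0 at y ∈ ∅; common: ∅.
  x = 1: f ≡ 0 at y ∈ {0, 7}; g ≡ 0 at y ∈ ∅; common: ∅.
  x = 2: f ≡ 0 at y ∈ {4, 7}; g ≡ 0 at y ∈ ∅; common: ∅.
  x = 3: f ≡ 0 at y ∈ {2}; g ≡ 0 at y ∈ ∅; common: ∅.
  x = 4: f ≡ 0 at y ∈ {4}; g ≡ 0 at y ∈ {0, 1, 2, 3, 4, 5, 6, 7, 8, 9, 10}; common: {4}.
  x = 5: f ≡ 0 at y ∈ {2, 10}; g ≡ 0 at y ∈ ∅; common: ∅.
  x = 6: f ≡ 0 at y ∈ {6, 10}; g ≡ 0 at y ∈ ∅; common: ∅.
  x = 7: f ≡ 0 at y ∈ ∅; g ≡ 0 at y ∈ ∅; common: ∅.
  x = 8: f ≡ 0 at y ∈ ∅; g ≡ 0 at y ∈ ∅; common: ∅.
  x = 9: f ≡ 0 at y ∈ {0, 6}; g ≡ 0 at y ∈ ∅; common: ∅.
  x = 10: f ≡ 0 at y ∈ ∅; g ≡ 0 at y ∈ ∅; common: ∅.
Collecting: common zeros = {(4, 4)}, so the count is 1.
Comparison with the Bézout bound: 1 ≤ 2 = deg(f)·deg(g), as expected for curves with no common component (the affine F_11-count falls short of the bound because intersections may lie at infinity, over extension fields, or carry multiplicity).
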